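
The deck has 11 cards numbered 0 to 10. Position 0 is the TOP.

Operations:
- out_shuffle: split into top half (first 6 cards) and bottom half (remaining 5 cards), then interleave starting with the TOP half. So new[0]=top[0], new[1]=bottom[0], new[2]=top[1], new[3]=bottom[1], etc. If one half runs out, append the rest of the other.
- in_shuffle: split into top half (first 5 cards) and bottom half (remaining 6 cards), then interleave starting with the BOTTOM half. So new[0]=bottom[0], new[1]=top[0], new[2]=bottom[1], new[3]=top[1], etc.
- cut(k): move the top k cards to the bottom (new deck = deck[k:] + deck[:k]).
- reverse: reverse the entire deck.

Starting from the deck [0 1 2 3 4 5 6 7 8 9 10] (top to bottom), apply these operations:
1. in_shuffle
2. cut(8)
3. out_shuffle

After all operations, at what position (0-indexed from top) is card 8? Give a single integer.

After op 1 (in_shuffle): [5 0 6 1 7 2 8 3 9 4 10]
After op 2 (cut(8)): [9 4 10 5 0 6 1 7 2 8 3]
After op 3 (out_shuffle): [9 1 4 7 10 2 5 8 0 3 6]
Card 8 is at position 7.

Answer: 7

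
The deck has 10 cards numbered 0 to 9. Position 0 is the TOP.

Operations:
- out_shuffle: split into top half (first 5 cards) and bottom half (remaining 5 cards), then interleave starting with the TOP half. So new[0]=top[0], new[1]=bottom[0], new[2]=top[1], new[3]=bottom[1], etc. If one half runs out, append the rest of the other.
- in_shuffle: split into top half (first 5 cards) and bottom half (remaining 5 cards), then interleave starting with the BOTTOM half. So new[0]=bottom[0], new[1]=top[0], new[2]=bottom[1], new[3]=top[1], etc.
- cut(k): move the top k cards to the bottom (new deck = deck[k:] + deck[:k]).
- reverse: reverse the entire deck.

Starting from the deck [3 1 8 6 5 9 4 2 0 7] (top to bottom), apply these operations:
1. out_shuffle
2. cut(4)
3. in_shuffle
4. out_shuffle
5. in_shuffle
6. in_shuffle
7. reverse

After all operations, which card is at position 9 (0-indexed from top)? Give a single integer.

After op 1 (out_shuffle): [3 9 1 4 8 2 6 0 5 7]
After op 2 (cut(4)): [8 2 6 0 5 7 3 9 1 4]
After op 3 (in_shuffle): [7 8 3 2 9 6 1 0 4 5]
After op 4 (out_shuffle): [7 6 8 1 3 0 2 4 9 5]
After op 5 (in_shuffle): [0 7 2 6 4 8 9 1 5 3]
After op 6 (in_shuffle): [8 0 9 7 1 2 5 6 3 4]
After op 7 (reverse): [4 3 6 5 2 1 7 9 0 8]
Position 9: card 8.

Answer: 8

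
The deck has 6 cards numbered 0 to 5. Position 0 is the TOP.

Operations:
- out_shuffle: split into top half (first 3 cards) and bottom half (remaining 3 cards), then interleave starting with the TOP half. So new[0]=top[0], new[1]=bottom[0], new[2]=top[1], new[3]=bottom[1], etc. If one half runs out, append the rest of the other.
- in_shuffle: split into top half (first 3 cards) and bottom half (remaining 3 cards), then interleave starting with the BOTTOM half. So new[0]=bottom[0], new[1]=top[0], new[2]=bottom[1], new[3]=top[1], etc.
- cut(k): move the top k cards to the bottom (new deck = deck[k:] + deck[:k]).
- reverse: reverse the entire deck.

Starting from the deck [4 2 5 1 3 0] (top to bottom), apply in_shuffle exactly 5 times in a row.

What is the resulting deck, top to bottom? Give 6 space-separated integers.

Answer: 2 1 0 4 5 3

Derivation:
After op 1 (in_shuffle): [1 4 3 2 0 5]
After op 2 (in_shuffle): [2 1 0 4 5 3]
After op 3 (in_shuffle): [4 2 5 1 3 0]
After op 4 (in_shuffle): [1 4 3 2 0 5]
After op 5 (in_shuffle): [2 1 0 4 5 3]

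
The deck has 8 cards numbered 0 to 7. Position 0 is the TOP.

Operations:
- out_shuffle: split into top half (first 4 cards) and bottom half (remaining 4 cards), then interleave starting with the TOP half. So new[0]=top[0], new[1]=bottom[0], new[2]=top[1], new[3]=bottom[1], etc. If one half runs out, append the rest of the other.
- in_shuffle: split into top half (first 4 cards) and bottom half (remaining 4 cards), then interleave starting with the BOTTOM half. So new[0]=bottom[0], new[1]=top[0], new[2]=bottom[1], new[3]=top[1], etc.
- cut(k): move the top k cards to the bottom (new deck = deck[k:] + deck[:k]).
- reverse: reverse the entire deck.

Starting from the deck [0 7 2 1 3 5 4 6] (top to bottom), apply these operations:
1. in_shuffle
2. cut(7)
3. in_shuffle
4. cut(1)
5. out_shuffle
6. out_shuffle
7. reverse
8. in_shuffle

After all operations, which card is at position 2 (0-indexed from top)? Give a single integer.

After op 1 (in_shuffle): [3 0 5 7 4 2 6 1]
After op 2 (cut(7)): [1 3 0 5 7 4 2 6]
After op 3 (in_shuffle): [7 1 4 3 2 0 6 5]
After op 4 (cut(1)): [1 4 3 2 0 6 5 7]
After op 5 (out_shuffle): [1 0 4 6 3 5 2 7]
After op 6 (out_shuffle): [1 3 0 5 4 2 6 7]
After op 7 (reverse): [7 6 2 4 5 0 3 1]
After op 8 (in_shuffle): [5 7 0 6 3 2 1 4]
Position 2: card 0.

Answer: 0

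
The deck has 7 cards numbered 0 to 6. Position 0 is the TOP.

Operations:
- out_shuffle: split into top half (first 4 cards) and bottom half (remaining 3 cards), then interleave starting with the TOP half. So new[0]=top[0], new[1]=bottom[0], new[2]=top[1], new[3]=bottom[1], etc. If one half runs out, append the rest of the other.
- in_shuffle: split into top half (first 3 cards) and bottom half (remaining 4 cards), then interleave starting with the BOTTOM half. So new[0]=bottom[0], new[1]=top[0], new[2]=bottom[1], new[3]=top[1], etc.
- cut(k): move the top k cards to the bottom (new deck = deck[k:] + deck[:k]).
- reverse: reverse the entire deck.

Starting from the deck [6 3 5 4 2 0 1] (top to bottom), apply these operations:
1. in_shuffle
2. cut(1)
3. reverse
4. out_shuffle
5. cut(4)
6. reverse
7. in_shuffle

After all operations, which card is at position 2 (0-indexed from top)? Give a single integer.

After op 1 (in_shuffle): [4 6 2 3 0 5 1]
After op 2 (cut(1)): [6 2 3 0 5 1 4]
After op 3 (reverse): [4 1 5 0 3 2 6]
After op 4 (out_shuffle): [4 3 1 2 5 6 0]
After op 5 (cut(4)): [5 6 0 4 3 1 2]
After op 6 (reverse): [2 1 3 4 0 6 5]
After op 7 (in_shuffle): [4 2 0 1 6 3 5]
Position 2: card 0.

Answer: 0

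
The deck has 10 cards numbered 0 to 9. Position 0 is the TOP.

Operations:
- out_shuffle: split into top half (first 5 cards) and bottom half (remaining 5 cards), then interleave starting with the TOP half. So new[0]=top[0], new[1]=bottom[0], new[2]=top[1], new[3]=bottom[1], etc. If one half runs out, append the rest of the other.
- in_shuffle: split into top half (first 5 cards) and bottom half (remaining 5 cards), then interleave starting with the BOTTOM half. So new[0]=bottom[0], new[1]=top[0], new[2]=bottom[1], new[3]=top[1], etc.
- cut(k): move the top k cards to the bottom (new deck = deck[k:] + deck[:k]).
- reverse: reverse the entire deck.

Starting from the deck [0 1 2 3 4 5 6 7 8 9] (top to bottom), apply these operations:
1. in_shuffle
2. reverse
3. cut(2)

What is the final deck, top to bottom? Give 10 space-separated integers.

After op 1 (in_shuffle): [5 0 6 1 7 2 8 3 9 4]
After op 2 (reverse): [4 9 3 8 2 7 1 6 0 5]
After op 3 (cut(2)): [3 8 2 7 1 6 0 5 4 9]

Answer: 3 8 2 7 1 6 0 5 4 9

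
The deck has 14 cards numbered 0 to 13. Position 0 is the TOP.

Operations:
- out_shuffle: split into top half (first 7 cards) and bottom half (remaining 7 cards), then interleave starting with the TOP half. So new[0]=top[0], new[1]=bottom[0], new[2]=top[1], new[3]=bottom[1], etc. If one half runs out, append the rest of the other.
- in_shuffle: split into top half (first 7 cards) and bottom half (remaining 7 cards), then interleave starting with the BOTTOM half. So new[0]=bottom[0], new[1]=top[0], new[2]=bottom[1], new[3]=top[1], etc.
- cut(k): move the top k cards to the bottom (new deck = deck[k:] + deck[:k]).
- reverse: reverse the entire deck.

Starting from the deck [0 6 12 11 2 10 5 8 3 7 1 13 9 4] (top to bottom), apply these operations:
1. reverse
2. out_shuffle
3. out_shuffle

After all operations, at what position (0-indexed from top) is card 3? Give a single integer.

Answer: 7

Derivation:
After op 1 (reverse): [4 9 13 1 7 3 8 5 10 2 11 12 6 0]
After op 2 (out_shuffle): [4 5 9 10 13 2 1 11 7 12 3 6 8 0]
After op 3 (out_shuffle): [4 11 5 7 9 12 10 3 13 6 2 8 1 0]
Card 3 is at position 7.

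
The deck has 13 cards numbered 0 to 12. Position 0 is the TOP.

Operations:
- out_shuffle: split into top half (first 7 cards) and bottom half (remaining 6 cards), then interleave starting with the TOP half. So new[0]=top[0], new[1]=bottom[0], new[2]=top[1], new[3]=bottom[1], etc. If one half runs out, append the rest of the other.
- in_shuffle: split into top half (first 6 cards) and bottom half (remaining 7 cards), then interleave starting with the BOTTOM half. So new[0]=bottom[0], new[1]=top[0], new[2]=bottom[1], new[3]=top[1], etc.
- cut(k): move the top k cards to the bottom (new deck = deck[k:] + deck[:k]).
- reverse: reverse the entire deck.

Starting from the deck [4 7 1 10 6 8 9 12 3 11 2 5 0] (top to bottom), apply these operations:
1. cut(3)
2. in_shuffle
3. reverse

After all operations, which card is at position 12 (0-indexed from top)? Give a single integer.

Answer: 11

Derivation:
After op 1 (cut(3)): [10 6 8 9 12 3 11 2 5 0 4 7 1]
After op 2 (in_shuffle): [11 10 2 6 5 8 0 9 4 12 7 3 1]
After op 3 (reverse): [1 3 7 12 4 9 0 8 5 6 2 10 11]
Position 12: card 11.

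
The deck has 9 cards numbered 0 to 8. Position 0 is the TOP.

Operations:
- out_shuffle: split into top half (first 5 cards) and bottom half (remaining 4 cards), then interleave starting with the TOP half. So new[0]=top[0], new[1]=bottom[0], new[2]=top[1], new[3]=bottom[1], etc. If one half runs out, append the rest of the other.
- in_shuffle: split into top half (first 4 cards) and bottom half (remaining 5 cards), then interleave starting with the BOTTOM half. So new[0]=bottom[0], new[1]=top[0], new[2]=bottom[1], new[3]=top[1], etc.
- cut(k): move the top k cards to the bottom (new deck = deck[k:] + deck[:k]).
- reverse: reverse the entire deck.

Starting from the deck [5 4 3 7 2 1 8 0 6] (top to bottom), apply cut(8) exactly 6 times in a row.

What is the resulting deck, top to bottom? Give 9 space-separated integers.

Answer: 7 2 1 8 0 6 5 4 3

Derivation:
After op 1 (cut(8)): [6 5 4 3 7 2 1 8 0]
After op 2 (cut(8)): [0 6 5 4 3 7 2 1 8]
After op 3 (cut(8)): [8 0 6 5 4 3 7 2 1]
After op 4 (cut(8)): [1 8 0 6 5 4 3 7 2]
After op 5 (cut(8)): [2 1 8 0 6 5 4 3 7]
After op 6 (cut(8)): [7 2 1 8 0 6 5 4 3]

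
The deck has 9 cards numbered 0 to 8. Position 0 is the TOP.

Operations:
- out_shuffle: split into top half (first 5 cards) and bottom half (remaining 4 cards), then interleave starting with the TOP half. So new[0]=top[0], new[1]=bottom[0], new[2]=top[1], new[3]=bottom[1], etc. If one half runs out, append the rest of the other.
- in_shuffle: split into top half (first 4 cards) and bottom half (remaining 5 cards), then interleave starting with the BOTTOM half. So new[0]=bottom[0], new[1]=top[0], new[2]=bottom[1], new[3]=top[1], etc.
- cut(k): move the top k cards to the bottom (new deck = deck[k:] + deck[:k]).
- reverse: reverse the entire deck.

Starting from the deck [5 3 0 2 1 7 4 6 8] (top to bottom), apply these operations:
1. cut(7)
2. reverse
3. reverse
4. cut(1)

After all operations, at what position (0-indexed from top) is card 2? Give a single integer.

Answer: 4

Derivation:
After op 1 (cut(7)): [6 8 5 3 0 2 1 7 4]
After op 2 (reverse): [4 7 1 2 0 3 5 8 6]
After op 3 (reverse): [6 8 5 3 0 2 1 7 4]
After op 4 (cut(1)): [8 5 3 0 2 1 7 4 6]
Card 2 is at position 4.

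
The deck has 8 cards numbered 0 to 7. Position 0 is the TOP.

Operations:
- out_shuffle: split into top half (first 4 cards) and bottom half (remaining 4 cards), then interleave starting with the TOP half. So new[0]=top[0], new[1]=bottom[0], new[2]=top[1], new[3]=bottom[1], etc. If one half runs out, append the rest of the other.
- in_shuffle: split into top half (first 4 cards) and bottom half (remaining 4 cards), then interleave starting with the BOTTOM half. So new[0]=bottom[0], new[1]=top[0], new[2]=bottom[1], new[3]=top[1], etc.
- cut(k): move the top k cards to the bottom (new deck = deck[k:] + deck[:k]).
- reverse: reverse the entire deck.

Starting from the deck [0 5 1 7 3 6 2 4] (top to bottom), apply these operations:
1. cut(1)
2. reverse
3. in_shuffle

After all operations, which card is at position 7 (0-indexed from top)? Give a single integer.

After op 1 (cut(1)): [5 1 7 3 6 2 4 0]
After op 2 (reverse): [0 4 2 6 3 7 1 5]
After op 3 (in_shuffle): [3 0 7 4 1 2 5 6]
Position 7: card 6.

Answer: 6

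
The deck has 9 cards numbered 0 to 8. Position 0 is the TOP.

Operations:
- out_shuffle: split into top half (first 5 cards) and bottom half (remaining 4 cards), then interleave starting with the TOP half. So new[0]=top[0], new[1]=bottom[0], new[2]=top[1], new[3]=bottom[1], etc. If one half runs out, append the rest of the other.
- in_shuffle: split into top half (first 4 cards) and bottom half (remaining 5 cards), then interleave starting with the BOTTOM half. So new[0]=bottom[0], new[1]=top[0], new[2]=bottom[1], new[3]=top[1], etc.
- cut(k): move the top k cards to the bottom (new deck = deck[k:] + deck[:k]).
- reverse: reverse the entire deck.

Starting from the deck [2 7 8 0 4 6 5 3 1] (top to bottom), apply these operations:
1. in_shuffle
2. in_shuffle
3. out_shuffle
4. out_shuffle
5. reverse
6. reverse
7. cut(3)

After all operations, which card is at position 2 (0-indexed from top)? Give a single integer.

Answer: 1

Derivation:
After op 1 (in_shuffle): [4 2 6 7 5 8 3 0 1]
After op 2 (in_shuffle): [5 4 8 2 3 6 0 7 1]
After op 3 (out_shuffle): [5 6 4 0 8 7 2 1 3]
After op 4 (out_shuffle): [5 7 6 2 4 1 0 3 8]
After op 5 (reverse): [8 3 0 1 4 2 6 7 5]
After op 6 (reverse): [5 7 6 2 4 1 0 3 8]
After op 7 (cut(3)): [2 4 1 0 3 8 5 7 6]
Position 2: card 1.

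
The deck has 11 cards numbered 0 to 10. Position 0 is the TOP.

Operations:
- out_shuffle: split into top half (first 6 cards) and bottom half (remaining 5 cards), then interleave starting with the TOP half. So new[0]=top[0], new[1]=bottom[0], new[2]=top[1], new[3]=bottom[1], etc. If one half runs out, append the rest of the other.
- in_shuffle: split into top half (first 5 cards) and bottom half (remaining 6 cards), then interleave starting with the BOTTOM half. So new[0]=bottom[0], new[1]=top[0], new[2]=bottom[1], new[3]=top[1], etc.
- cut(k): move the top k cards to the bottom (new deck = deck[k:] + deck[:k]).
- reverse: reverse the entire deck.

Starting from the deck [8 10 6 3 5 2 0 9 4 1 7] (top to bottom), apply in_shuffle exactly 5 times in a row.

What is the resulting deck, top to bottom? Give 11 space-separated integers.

After op 1 (in_shuffle): [2 8 0 10 9 6 4 3 1 5 7]
After op 2 (in_shuffle): [6 2 4 8 3 0 1 10 5 9 7]
After op 3 (in_shuffle): [0 6 1 2 10 4 5 8 9 3 7]
After op 4 (in_shuffle): [4 0 5 6 8 1 9 2 3 10 7]
After op 5 (in_shuffle): [1 4 9 0 2 5 3 6 10 8 7]

Answer: 1 4 9 0 2 5 3 6 10 8 7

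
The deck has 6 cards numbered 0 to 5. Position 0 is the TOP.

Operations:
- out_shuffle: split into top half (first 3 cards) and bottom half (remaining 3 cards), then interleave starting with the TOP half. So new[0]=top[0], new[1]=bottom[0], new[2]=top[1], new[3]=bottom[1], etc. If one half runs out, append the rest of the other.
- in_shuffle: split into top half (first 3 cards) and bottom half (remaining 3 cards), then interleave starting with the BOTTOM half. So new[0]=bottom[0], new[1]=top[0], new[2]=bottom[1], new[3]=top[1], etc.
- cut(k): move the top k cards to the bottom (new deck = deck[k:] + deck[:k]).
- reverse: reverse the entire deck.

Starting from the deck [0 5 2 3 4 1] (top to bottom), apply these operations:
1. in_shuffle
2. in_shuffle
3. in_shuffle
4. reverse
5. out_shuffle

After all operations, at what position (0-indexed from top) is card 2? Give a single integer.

Answer: 1

Derivation:
After op 1 (in_shuffle): [3 0 4 5 1 2]
After op 2 (in_shuffle): [5 3 1 0 2 4]
After op 3 (in_shuffle): [0 5 2 3 4 1]
After op 4 (reverse): [1 4 3 2 5 0]
After op 5 (out_shuffle): [1 2 4 5 3 0]
Card 2 is at position 1.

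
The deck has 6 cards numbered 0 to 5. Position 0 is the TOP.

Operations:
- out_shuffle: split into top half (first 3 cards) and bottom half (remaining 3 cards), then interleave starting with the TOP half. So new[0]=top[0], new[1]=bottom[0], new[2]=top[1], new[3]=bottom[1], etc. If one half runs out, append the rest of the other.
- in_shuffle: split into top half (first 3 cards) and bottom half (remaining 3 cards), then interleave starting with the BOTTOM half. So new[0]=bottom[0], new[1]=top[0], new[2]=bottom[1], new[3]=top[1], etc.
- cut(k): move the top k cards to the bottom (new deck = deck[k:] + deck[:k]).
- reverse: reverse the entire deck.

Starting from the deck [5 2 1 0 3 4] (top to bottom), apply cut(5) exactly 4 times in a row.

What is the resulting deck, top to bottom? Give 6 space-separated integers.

After op 1 (cut(5)): [4 5 2 1 0 3]
After op 2 (cut(5)): [3 4 5 2 1 0]
After op 3 (cut(5)): [0 3 4 5 2 1]
After op 4 (cut(5)): [1 0 3 4 5 2]

Answer: 1 0 3 4 5 2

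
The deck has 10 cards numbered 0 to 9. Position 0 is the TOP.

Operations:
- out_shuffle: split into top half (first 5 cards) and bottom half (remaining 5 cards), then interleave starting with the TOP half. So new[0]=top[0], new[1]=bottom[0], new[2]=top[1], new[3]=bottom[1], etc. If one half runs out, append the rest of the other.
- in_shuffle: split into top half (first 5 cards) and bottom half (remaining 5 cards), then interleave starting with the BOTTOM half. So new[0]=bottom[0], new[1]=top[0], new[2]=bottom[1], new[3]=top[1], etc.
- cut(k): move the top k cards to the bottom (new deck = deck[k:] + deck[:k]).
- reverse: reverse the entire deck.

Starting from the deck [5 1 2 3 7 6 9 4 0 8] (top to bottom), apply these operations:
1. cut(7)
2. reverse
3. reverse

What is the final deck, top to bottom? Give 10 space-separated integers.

After op 1 (cut(7)): [4 0 8 5 1 2 3 7 6 9]
After op 2 (reverse): [9 6 7 3 2 1 5 8 0 4]
After op 3 (reverse): [4 0 8 5 1 2 3 7 6 9]

Answer: 4 0 8 5 1 2 3 7 6 9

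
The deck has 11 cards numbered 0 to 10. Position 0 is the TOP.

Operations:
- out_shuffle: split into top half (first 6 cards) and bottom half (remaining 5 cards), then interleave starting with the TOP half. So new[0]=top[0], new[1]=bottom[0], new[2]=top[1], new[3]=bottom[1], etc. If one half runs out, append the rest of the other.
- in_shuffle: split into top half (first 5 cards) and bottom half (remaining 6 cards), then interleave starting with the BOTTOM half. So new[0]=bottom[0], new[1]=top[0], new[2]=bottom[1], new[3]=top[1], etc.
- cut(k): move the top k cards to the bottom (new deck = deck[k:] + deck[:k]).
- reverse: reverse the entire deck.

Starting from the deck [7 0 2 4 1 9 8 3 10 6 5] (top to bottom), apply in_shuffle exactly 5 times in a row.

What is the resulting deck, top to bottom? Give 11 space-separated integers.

After op 1 (in_shuffle): [9 7 8 0 3 2 10 4 6 1 5]
After op 2 (in_shuffle): [2 9 10 7 4 8 6 0 1 3 5]
After op 3 (in_shuffle): [8 2 6 9 0 10 1 7 3 4 5]
After op 4 (in_shuffle): [10 8 1 2 7 6 3 9 4 0 5]
After op 5 (in_shuffle): [6 10 3 8 9 1 4 2 0 7 5]

Answer: 6 10 3 8 9 1 4 2 0 7 5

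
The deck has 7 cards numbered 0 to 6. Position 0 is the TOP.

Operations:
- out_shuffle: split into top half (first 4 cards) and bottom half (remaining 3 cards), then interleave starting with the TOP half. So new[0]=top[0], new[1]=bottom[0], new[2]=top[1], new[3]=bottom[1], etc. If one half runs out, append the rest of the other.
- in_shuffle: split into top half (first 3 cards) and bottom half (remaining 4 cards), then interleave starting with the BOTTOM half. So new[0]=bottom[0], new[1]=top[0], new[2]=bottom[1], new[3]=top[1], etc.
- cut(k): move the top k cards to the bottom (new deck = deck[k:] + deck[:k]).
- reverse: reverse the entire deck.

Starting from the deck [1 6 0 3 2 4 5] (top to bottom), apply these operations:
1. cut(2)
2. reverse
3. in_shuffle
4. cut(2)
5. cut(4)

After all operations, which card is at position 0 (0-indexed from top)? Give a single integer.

After op 1 (cut(2)): [0 3 2 4 5 1 6]
After op 2 (reverse): [6 1 5 4 2 3 0]
After op 3 (in_shuffle): [4 6 2 1 3 5 0]
After op 4 (cut(2)): [2 1 3 5 0 4 6]
After op 5 (cut(4)): [0 4 6 2 1 3 5]
Position 0: card 0.

Answer: 0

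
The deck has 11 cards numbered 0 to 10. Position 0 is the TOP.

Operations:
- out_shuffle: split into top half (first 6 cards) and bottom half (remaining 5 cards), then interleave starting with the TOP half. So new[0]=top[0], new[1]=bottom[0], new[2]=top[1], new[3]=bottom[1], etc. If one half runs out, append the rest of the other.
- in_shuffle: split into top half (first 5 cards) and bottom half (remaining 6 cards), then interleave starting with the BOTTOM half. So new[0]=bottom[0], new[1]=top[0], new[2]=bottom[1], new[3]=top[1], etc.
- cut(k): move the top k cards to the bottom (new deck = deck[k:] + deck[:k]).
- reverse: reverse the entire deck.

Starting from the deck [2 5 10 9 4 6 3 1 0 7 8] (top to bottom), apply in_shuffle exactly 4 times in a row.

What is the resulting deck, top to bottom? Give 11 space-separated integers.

Answer: 0 3 4 10 2 7 1 6 9 5 8

Derivation:
After op 1 (in_shuffle): [6 2 3 5 1 10 0 9 7 4 8]
After op 2 (in_shuffle): [10 6 0 2 9 3 7 5 4 1 8]
After op 3 (in_shuffle): [3 10 7 6 5 0 4 2 1 9 8]
After op 4 (in_shuffle): [0 3 4 10 2 7 1 6 9 5 8]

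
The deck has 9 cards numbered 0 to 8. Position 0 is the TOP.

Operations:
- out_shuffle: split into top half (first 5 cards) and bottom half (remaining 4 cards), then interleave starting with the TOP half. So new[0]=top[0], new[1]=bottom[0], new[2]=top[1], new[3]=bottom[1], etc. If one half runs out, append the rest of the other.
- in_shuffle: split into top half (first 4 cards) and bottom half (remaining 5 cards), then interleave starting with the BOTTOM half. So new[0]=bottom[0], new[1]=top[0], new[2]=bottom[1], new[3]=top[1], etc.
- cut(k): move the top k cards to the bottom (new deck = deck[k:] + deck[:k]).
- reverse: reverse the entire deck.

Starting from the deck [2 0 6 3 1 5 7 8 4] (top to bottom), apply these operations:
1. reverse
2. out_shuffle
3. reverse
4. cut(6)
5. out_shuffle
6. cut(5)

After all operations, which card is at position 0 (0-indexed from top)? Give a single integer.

After op 1 (reverse): [4 8 7 5 1 3 6 0 2]
After op 2 (out_shuffle): [4 3 8 6 7 0 5 2 1]
After op 3 (reverse): [1 2 5 0 7 6 8 3 4]
After op 4 (cut(6)): [8 3 4 1 2 5 0 7 6]
After op 5 (out_shuffle): [8 5 3 0 4 7 1 6 2]
After op 6 (cut(5)): [7 1 6 2 8 5 3 0 4]
Position 0: card 7.

Answer: 7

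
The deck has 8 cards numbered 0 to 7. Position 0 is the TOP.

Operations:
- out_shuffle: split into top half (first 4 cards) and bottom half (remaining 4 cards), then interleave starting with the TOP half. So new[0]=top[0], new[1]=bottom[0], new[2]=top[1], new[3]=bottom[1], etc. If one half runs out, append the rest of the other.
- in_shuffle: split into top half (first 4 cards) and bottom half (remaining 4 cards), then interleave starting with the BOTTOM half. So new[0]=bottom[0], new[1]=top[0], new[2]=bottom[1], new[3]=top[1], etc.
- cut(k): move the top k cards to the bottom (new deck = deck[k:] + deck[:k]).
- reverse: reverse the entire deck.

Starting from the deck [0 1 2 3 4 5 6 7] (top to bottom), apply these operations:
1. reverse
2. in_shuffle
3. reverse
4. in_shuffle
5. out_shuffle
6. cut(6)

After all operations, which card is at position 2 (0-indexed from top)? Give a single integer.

Answer: 6

Derivation:
After op 1 (reverse): [7 6 5 4 3 2 1 0]
After op 2 (in_shuffle): [3 7 2 6 1 5 0 4]
After op 3 (reverse): [4 0 5 1 6 2 7 3]
After op 4 (in_shuffle): [6 4 2 0 7 5 3 1]
After op 5 (out_shuffle): [6 7 4 5 2 3 0 1]
After op 6 (cut(6)): [0 1 6 7 4 5 2 3]
Position 2: card 6.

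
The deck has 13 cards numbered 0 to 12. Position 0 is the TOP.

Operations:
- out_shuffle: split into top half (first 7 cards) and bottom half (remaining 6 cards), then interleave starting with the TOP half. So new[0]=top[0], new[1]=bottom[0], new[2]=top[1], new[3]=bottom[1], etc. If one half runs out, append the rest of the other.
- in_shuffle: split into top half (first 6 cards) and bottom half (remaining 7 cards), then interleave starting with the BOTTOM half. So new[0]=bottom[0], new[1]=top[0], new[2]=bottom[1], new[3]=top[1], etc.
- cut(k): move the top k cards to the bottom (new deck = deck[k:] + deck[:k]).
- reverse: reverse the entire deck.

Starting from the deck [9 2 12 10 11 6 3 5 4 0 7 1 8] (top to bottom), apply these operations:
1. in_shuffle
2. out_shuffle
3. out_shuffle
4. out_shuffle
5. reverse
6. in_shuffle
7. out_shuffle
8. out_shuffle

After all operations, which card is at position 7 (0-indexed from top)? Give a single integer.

After op 1 (in_shuffle): [3 9 5 2 4 12 0 10 7 11 1 6 8]
After op 2 (out_shuffle): [3 10 9 7 5 11 2 1 4 6 12 8 0]
After op 3 (out_shuffle): [3 1 10 4 9 6 7 12 5 8 11 0 2]
After op 4 (out_shuffle): [3 12 1 5 10 8 4 11 9 0 6 2 7]
After op 5 (reverse): [7 2 6 0 9 11 4 8 10 5 1 12 3]
After op 6 (in_shuffle): [4 7 8 2 10 6 5 0 1 9 12 11 3]
After op 7 (out_shuffle): [4 0 7 1 8 9 2 12 10 11 6 3 5]
After op 8 (out_shuffle): [4 12 0 10 7 11 1 6 8 3 9 5 2]
Position 7: card 6.

Answer: 6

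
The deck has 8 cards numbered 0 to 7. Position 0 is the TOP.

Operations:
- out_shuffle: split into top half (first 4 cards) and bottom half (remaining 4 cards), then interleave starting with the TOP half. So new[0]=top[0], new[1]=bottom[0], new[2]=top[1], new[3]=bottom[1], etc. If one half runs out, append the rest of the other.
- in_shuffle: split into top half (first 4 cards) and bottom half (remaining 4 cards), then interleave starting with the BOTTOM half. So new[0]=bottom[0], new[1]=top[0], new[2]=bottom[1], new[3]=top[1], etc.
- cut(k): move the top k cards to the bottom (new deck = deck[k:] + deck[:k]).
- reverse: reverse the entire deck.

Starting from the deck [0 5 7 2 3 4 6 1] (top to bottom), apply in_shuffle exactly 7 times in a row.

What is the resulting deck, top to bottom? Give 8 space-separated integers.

Answer: 3 0 4 5 6 7 1 2

Derivation:
After op 1 (in_shuffle): [3 0 4 5 6 7 1 2]
After op 2 (in_shuffle): [6 3 7 0 1 4 2 5]
After op 3 (in_shuffle): [1 6 4 3 2 7 5 0]
After op 4 (in_shuffle): [2 1 7 6 5 4 0 3]
After op 5 (in_shuffle): [5 2 4 1 0 7 3 6]
After op 6 (in_shuffle): [0 5 7 2 3 4 6 1]
After op 7 (in_shuffle): [3 0 4 5 6 7 1 2]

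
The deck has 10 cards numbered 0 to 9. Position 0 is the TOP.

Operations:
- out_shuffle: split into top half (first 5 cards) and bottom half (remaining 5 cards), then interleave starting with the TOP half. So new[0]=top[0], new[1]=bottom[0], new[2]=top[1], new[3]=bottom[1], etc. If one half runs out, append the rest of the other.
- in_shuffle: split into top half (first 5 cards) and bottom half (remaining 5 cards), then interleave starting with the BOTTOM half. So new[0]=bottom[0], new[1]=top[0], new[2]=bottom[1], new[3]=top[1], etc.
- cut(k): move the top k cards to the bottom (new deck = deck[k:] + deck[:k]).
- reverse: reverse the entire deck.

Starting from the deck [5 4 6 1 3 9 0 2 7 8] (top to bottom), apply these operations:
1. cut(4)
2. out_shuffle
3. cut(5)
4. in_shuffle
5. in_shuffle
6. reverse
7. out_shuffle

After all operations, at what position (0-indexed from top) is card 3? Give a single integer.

After op 1 (cut(4)): [3 9 0 2 7 8 5 4 6 1]
After op 2 (out_shuffle): [3 8 9 5 0 4 2 6 7 1]
After op 3 (cut(5)): [4 2 6 7 1 3 8 9 5 0]
After op 4 (in_shuffle): [3 4 8 2 9 6 5 7 0 1]
After op 5 (in_shuffle): [6 3 5 4 7 8 0 2 1 9]
After op 6 (reverse): [9 1 2 0 8 7 4 5 3 6]
After op 7 (out_shuffle): [9 7 1 4 2 5 0 3 8 6]
Card 3 is at position 7.

Answer: 7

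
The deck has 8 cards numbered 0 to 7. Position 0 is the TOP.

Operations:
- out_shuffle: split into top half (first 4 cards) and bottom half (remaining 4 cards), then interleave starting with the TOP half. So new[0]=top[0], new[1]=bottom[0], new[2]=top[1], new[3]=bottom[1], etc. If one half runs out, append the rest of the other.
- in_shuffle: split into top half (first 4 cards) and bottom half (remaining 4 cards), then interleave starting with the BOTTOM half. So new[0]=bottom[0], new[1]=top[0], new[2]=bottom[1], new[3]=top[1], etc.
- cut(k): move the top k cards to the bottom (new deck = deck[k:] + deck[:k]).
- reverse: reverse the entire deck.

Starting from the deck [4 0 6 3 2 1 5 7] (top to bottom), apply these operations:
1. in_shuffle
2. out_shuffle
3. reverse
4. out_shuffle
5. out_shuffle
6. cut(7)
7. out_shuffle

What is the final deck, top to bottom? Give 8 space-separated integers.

After op 1 (in_shuffle): [2 4 1 0 5 6 7 3]
After op 2 (out_shuffle): [2 5 4 6 1 7 0 3]
After op 3 (reverse): [3 0 7 1 6 4 5 2]
After op 4 (out_shuffle): [3 6 0 4 7 5 1 2]
After op 5 (out_shuffle): [3 7 6 5 0 1 4 2]
After op 6 (cut(7)): [2 3 7 6 5 0 1 4]
After op 7 (out_shuffle): [2 5 3 0 7 1 6 4]

Answer: 2 5 3 0 7 1 6 4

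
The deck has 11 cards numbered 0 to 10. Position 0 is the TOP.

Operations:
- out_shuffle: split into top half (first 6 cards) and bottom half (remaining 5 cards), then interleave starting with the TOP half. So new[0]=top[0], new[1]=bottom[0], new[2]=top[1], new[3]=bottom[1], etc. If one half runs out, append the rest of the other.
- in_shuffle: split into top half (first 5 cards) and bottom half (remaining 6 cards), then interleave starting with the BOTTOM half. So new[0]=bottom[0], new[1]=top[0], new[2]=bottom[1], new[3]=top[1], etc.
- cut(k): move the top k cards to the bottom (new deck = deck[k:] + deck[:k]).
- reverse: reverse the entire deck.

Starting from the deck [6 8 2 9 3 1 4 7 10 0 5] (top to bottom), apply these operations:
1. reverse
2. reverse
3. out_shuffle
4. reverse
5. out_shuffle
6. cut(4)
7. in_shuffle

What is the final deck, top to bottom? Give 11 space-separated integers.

Answer: 6 3 10 8 1 0 2 4 5 9 7

Derivation:
After op 1 (reverse): [5 0 10 7 4 1 3 9 2 8 6]
After op 2 (reverse): [6 8 2 9 3 1 4 7 10 0 5]
After op 3 (out_shuffle): [6 4 8 7 2 10 9 0 3 5 1]
After op 4 (reverse): [1 5 3 0 9 10 2 7 8 4 6]
After op 5 (out_shuffle): [1 2 5 7 3 8 0 4 9 6 10]
After op 6 (cut(4)): [3 8 0 4 9 6 10 1 2 5 7]
After op 7 (in_shuffle): [6 3 10 8 1 0 2 4 5 9 7]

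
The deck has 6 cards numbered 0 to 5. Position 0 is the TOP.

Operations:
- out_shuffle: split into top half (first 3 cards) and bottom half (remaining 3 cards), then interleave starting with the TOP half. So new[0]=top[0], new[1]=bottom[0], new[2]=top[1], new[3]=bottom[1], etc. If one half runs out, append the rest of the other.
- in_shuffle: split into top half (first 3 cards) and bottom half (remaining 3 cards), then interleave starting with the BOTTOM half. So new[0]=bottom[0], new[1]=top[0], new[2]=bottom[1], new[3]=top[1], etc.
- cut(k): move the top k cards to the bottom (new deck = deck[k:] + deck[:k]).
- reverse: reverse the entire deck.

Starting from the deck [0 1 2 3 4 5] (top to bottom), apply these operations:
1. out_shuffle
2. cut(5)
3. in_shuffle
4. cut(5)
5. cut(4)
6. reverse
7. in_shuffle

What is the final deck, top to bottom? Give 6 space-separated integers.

After op 1 (out_shuffle): [0 3 1 4 2 5]
After op 2 (cut(5)): [5 0 3 1 4 2]
After op 3 (in_shuffle): [1 5 4 0 2 3]
After op 4 (cut(5)): [3 1 5 4 0 2]
After op 5 (cut(4)): [0 2 3 1 5 4]
After op 6 (reverse): [4 5 1 3 2 0]
After op 7 (in_shuffle): [3 4 2 5 0 1]

Answer: 3 4 2 5 0 1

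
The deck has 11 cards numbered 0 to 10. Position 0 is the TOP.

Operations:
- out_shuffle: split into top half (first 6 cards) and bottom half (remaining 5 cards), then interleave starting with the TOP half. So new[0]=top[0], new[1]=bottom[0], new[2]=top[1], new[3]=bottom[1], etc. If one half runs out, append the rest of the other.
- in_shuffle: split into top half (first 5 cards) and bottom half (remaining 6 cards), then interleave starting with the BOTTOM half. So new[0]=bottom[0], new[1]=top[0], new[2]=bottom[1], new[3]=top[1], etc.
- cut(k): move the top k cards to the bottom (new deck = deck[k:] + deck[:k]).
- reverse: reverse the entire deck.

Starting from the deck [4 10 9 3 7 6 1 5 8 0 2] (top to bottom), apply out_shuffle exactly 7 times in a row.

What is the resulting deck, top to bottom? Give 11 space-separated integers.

After op 1 (out_shuffle): [4 1 10 5 9 8 3 0 7 2 6]
After op 2 (out_shuffle): [4 3 1 0 10 7 5 2 9 6 8]
After op 3 (out_shuffle): [4 5 3 2 1 9 0 6 10 8 7]
After op 4 (out_shuffle): [4 0 5 6 3 10 2 8 1 7 9]
After op 5 (out_shuffle): [4 2 0 8 5 1 6 7 3 9 10]
After op 6 (out_shuffle): [4 6 2 7 0 3 8 9 5 10 1]
After op 7 (out_shuffle): [4 8 6 9 2 5 7 10 0 1 3]

Answer: 4 8 6 9 2 5 7 10 0 1 3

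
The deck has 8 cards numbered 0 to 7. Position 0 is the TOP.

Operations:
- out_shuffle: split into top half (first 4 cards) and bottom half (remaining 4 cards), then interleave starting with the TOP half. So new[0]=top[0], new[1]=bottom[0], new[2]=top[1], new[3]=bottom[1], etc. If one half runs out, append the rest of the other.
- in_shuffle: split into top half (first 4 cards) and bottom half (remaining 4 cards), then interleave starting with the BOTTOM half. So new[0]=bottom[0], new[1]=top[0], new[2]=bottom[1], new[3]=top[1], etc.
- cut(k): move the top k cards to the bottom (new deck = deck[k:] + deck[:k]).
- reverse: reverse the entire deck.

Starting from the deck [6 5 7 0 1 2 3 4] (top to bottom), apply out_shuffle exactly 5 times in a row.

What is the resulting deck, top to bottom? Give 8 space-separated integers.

Answer: 6 7 1 3 5 0 2 4

Derivation:
After op 1 (out_shuffle): [6 1 5 2 7 3 0 4]
After op 2 (out_shuffle): [6 7 1 3 5 0 2 4]
After op 3 (out_shuffle): [6 5 7 0 1 2 3 4]
After op 4 (out_shuffle): [6 1 5 2 7 3 0 4]
After op 5 (out_shuffle): [6 7 1 3 5 0 2 4]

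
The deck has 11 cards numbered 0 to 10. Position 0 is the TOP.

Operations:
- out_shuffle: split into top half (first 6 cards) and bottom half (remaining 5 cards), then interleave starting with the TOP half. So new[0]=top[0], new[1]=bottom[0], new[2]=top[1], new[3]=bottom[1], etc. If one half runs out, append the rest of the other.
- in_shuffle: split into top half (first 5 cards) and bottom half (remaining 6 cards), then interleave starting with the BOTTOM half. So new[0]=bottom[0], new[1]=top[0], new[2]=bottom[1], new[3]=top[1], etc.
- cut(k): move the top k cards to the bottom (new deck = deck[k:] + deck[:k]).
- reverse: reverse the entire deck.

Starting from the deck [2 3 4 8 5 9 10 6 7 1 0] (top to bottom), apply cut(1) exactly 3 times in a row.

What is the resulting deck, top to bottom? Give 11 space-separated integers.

Answer: 8 5 9 10 6 7 1 0 2 3 4

Derivation:
After op 1 (cut(1)): [3 4 8 5 9 10 6 7 1 0 2]
After op 2 (cut(1)): [4 8 5 9 10 6 7 1 0 2 3]
After op 3 (cut(1)): [8 5 9 10 6 7 1 0 2 3 4]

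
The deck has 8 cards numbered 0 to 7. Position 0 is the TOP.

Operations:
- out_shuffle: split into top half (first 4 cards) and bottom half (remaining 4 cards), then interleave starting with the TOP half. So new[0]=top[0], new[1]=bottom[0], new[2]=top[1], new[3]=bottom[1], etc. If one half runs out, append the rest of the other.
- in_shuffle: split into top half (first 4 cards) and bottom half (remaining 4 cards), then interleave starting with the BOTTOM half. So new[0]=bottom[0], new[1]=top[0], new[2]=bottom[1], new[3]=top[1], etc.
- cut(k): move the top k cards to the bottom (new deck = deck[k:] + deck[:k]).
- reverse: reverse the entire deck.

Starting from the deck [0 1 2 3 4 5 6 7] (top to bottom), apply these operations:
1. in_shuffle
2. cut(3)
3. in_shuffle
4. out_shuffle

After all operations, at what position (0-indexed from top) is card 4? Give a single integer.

After op 1 (in_shuffle): [4 0 5 1 6 2 7 3]
After op 2 (cut(3)): [1 6 2 7 3 4 0 5]
After op 3 (in_shuffle): [3 1 4 6 0 2 5 7]
After op 4 (out_shuffle): [3 0 1 2 4 5 6 7]
Card 4 is at position 4.

Answer: 4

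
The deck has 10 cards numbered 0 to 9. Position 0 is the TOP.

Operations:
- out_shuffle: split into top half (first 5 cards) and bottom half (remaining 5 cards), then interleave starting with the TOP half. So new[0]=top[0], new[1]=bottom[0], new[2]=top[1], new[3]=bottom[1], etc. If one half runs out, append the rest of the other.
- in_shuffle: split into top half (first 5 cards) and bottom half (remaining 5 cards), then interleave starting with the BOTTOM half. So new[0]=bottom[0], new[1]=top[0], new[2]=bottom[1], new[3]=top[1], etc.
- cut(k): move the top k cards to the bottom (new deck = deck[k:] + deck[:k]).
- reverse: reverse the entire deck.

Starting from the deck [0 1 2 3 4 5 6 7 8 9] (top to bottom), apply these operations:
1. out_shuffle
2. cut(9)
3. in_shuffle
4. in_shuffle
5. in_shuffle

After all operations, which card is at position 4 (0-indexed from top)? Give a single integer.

Answer: 0

Derivation:
After op 1 (out_shuffle): [0 5 1 6 2 7 3 8 4 9]
After op 2 (cut(9)): [9 0 5 1 6 2 7 3 8 4]
After op 3 (in_shuffle): [2 9 7 0 3 5 8 1 4 6]
After op 4 (in_shuffle): [5 2 8 9 1 7 4 0 6 3]
After op 5 (in_shuffle): [7 5 4 2 0 8 6 9 3 1]
Position 4: card 0.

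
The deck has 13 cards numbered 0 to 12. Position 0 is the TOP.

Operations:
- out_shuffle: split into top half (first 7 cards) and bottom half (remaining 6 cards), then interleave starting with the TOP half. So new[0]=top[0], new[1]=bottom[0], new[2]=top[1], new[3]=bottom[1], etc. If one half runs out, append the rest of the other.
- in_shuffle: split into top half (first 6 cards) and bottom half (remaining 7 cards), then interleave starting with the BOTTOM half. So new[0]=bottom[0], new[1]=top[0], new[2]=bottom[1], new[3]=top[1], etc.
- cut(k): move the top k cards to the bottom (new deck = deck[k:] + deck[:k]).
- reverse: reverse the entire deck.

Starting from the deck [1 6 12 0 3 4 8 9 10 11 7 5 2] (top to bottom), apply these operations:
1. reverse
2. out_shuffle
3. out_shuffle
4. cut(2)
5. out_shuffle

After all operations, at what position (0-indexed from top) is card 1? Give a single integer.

Answer: 1

Derivation:
After op 1 (reverse): [2 5 7 11 10 9 8 4 3 0 12 6 1]
After op 2 (out_shuffle): [2 4 5 3 7 0 11 12 10 6 9 1 8]
After op 3 (out_shuffle): [2 12 4 10 5 6 3 9 7 1 0 8 11]
After op 4 (cut(2)): [4 10 5 6 3 9 7 1 0 8 11 2 12]
After op 5 (out_shuffle): [4 1 10 0 5 8 6 11 3 2 9 12 7]
Card 1 is at position 1.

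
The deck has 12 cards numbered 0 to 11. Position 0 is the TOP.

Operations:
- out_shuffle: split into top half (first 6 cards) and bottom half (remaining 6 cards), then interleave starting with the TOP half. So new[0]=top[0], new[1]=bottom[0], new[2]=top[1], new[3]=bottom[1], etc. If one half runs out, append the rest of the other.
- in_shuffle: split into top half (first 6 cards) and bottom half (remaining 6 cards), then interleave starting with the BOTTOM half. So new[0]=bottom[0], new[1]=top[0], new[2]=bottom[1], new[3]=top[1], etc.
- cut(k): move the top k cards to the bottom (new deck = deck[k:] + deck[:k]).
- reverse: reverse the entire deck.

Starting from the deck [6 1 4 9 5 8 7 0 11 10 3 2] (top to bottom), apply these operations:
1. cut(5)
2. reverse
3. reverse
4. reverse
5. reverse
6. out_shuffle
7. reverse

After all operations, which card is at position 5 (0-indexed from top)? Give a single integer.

After op 1 (cut(5)): [8 7 0 11 10 3 2 6 1 4 9 5]
After op 2 (reverse): [5 9 4 1 6 2 3 10 11 0 7 8]
After op 3 (reverse): [8 7 0 11 10 3 2 6 1 4 9 5]
After op 4 (reverse): [5 9 4 1 6 2 3 10 11 0 7 8]
After op 5 (reverse): [8 7 0 11 10 3 2 6 1 4 9 5]
After op 6 (out_shuffle): [8 2 7 6 0 1 11 4 10 9 3 5]
After op 7 (reverse): [5 3 9 10 4 11 1 0 6 7 2 8]
Position 5: card 11.

Answer: 11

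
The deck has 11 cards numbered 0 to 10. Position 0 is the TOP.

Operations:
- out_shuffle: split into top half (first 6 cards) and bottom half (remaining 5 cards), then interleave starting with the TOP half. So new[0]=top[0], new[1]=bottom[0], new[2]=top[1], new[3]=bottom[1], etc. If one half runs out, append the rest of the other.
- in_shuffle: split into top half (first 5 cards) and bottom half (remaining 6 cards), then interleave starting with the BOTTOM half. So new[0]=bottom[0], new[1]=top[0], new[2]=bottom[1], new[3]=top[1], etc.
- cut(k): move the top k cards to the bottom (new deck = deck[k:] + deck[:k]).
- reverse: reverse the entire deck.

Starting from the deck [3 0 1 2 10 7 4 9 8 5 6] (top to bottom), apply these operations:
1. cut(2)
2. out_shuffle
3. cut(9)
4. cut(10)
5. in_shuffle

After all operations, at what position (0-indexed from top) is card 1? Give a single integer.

Answer: 7

Derivation:
After op 1 (cut(2)): [1 2 10 7 4 9 8 5 6 3 0]
After op 2 (out_shuffle): [1 8 2 5 10 6 7 3 4 0 9]
After op 3 (cut(9)): [0 9 1 8 2 5 10 6 7 3 4]
After op 4 (cut(10)): [4 0 9 1 8 2 5 10 6 7 3]
After op 5 (in_shuffle): [2 4 5 0 10 9 6 1 7 8 3]
Card 1 is at position 7.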